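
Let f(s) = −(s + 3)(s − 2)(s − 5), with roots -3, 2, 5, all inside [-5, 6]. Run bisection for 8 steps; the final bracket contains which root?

m = 0.5, f(m) = -23.625 (−); new bracket [-5, 0.5]
m = -2.25, f(m) = -23.109375 (−); new bracket [-5, -2.25]
m = -3.625, f(m) = 30.322266 (+); new bracket [-3.625, -2.25]
m = -2.9375, f(m) = -2.4495 (−); new bracket [-3.625, -2.9375]
m = -3.28125, f(m) = 12.3006 (+); new bracket [-3.28125, -2.9375]
m = -3.109375, f(m) = 4.5318 (+); new bracket [-3.109375, -2.9375]
m = -3.0234375, f(m) = 0.9447 (+); new bracket [-3.0234375, -2.9375]
m = -2.98046875, f(m) = -0.7763 (−); new bracket [-3.0234375, -2.98046875]

-3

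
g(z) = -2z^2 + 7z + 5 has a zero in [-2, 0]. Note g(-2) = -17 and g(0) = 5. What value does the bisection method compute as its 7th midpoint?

midpoint -1: g = -4 < 0 → [-1, 0]
midpoint -0.5: g = 1 > 0 → [-1, -0.5]
midpoint -0.75: g = -1.375 < 0 → [-0.75, -0.5]
midpoint -0.625: g = -0.1562 < 0 → [-0.625, -0.5]
midpoint -0.5625: g = 0.4297 > 0 → [-0.625, -0.5625]
midpoint -0.59375: g = 0.1387 > 0 → [-0.625, -0.59375]
midpoint -0.609375: g = -0.0083 < 0 → [-0.609375, -0.59375]

-0.609375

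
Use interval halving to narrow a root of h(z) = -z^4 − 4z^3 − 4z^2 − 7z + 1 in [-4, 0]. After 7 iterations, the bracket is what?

[-3.46875, -3.4375]

z = -2 gives h = 15, positive; keep [-4, -2]
z = -3 gives h = 13, positive; keep [-4, -3]
z = -3.5 gives h = -2.0625, negative; keep [-3.5, -3]
z = -3.25 gives h = 7.2461, positive; keep [-3.5, -3.25]
z = -3.375 gives h = 3.0896, positive; keep [-3.5, -3.375]
z = -3.4375 gives h = 0.645, positive; keep [-3.5, -3.4375]
z = -3.46875 gives h = -0.675, negative; keep [-3.46875, -3.4375]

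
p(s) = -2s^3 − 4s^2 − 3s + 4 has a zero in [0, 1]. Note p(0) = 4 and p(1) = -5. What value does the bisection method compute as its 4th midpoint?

s = 0.5 gives p = 1.25, positive; keep [0.5, 1]
s = 0.75 gives p = -1.34375, negative; keep [0.5, 0.75]
s = 0.625 gives p = 0.074219, positive; keep [0.625, 0.75]
s = 0.6875 gives p = -0.603, negative; keep [0.625, 0.6875]

0.6875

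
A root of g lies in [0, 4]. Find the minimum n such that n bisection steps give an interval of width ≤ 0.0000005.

Width after n steps is 4/2^n. Need 2^n ≥ 4/0.0000005 = 8000000.
2^22 = 4194304 < 8000000 ≤ 2^23 = 8388608, so n = 23.

23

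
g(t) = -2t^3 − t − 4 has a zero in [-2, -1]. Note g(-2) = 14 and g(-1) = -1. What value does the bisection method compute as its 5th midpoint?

g(-1.5) = 4.25 > 0, so the root lies in [-1.5, -1]
g(-1.25) = 1.15625 > 0, so the root lies in [-1.25, -1]
g(-1.125) = -0.027344 < 0, so the root lies in [-1.25, -1.125]
g(-1.1875) = 0.5366 > 0, so the root lies in [-1.1875, -1.125]
g(-1.15625) = 0.2479 > 0, so the root lies in [-1.15625, -1.125]

-1.15625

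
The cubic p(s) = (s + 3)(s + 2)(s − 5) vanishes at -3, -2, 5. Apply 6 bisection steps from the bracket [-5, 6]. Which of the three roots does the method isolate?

p(0.5) = -39.375 < 0, so the root lies in [0.5, 6]
p(3.25) = -57.421875 < 0, so the root lies in [3.25, 6]
p(4.625) = -18.943359 < 0, so the root lies in [4.625, 6]
p(5.3125) = 18.9954 > 0, so the root lies in [4.625, 5.3125]
p(4.96875) = -1.7354 < 0, so the root lies in [4.96875, 5.3125]
p(5.140625) = 8.1744 > 0, so the root lies in [4.96875, 5.140625]

5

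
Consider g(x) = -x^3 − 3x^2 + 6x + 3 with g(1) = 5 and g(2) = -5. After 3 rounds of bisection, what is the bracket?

midpoint 1.5: g = 1.875 > 0 → [1.5, 2]
midpoint 1.75: g = -1.046875 < 0 → [1.5, 1.75]
midpoint 1.625: g = 0.537109 > 0 → [1.625, 1.75]

[1.625, 1.75]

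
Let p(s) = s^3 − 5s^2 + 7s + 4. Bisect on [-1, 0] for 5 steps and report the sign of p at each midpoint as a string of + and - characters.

-++-+

midpoint -0.5: p = -0.875 < 0 → [-0.5, 0]
midpoint -0.25: p = 1.921875 > 0 → [-0.5, -0.25]
midpoint -0.375: p = 0.619141 > 0 → [-0.5, -0.375]
midpoint -0.4375: p = -0.1033 < 0 → [-0.4375, -0.375]
midpoint -0.40625: p = 0.264 > 0 → [-0.4375, -0.40625]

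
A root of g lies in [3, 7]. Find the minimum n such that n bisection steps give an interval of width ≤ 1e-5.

19

Width after n steps is 4/2^n. Need 2^n ≥ 4/1e-5 = 400000.
2^18 = 262144 < 400000 ≤ 2^19 = 524288, so n = 19.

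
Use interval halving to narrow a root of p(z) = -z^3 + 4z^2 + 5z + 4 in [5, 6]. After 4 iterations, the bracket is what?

[5.125, 5.1875]

midpoint 5.5: p = -13.875 < 0 → [5, 5.5]
midpoint 5.25: p = -4.203125 < 0 → [5, 5.25]
midpoint 5.125: p = 0.076172 > 0 → [5.125, 5.25]
midpoint 5.1875: p = -2.0183 < 0 → [5.125, 5.1875]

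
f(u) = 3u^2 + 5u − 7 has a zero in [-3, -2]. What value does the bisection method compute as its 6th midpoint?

f(-2.5) = -0.75 < 0, so the root lies in [-3, -2.5]
f(-2.75) = 1.9375 > 0, so the root lies in [-2.75, -2.5]
f(-2.625) = 0.546875 > 0, so the root lies in [-2.625, -2.5]
f(-2.5625) = -0.1133 < 0, so the root lies in [-2.625, -2.5625]
f(-2.59375) = 0.2139 > 0, so the root lies in [-2.59375, -2.5625]
f(-2.578125) = 0.0496 > 0, so the root lies in [-2.578125, -2.5625]

-2.578125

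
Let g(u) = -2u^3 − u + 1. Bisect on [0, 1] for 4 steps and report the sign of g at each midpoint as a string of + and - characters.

+--+

g(0.5) = 0.25 > 0, so the root lies in [0.5, 1]
g(0.75) = -0.59375 < 0, so the root lies in [0.5, 0.75]
g(0.625) = -0.113281 < 0, so the root lies in [0.5, 0.625]
g(0.5625) = 0.0815 > 0, so the root lies in [0.5625, 0.625]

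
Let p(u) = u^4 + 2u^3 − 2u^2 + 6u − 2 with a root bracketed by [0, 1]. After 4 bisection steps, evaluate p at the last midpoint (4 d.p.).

m = 0.5, p(m) = 0.8125 (+); new bracket [0, 0.5]
m = 0.25, p(m) = -0.589844 (−); new bracket [0.25, 0.5]
m = 0.375, p(m) = 0.093994 (+); new bracket [0.25, 0.375]
m = 0.3125, p(m) = -0.2497 (−); new bracket [0.3125, 0.375]

-0.2497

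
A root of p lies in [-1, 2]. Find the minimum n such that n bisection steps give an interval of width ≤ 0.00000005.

26

Width after n steps is 3/2^n. Need 2^n ≥ 3/0.00000005 = 60000000.
2^25 = 33554432 < 60000000 ≤ 2^26 = 67108864, so n = 26.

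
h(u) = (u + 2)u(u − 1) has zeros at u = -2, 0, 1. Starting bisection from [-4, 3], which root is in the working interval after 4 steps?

-2

m = -0.5, h(m) = 1.125 (+); new bracket [-4, -0.5]
m = -2.25, h(m) = -1.828125 (−); new bracket [-2.25, -0.5]
m = -1.375, h(m) = 2.041016 (+); new bracket [-2.25, -1.375]
m = -1.8125, h(m) = 0.9558 (+); new bracket [-2.25, -1.8125]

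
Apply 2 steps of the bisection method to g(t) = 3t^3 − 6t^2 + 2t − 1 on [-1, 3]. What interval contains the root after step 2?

[1, 2]

midpoint 1: g = -2 < 0 → [1, 3]
midpoint 2: g = 3 > 0 → [1, 2]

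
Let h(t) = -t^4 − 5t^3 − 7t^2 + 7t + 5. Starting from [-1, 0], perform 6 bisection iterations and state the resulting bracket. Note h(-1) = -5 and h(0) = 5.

[-0.53125, -0.515625]

t = -0.5 gives h = 0.3125, positive; keep [-1, -0.5]
t = -0.75 gives h = -2.394531, negative; keep [-0.75, -0.5]
t = -0.625 gives h = -1.04126, negative; keep [-0.625, -0.5]
t = -0.5625 gives h = -0.3626, negative; keep [-0.5625, -0.5]
t = -0.53125 gives h = -0.0243, negative; keep [-0.53125, -0.5]
t = -0.515625 gives h = 0.1443, positive; keep [-0.53125, -0.515625]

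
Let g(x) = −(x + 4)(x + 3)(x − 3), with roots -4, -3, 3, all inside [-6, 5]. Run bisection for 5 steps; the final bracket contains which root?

3

g(-0.5) = 30.625 > 0, so the root lies in [-0.5, 5]
g(2.25) = 24.609375 > 0, so the root lies in [2.25, 5]
g(3.625) = -31.572266 < 0, so the root lies in [2.25, 3.625]
g(2.9375) = 2.5745 > 0, so the root lies in [2.9375, 3.625]
g(3.28125) = -12.8631 < 0, so the root lies in [2.9375, 3.28125]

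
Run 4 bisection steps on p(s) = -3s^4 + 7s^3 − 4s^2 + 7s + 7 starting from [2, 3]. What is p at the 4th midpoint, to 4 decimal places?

p(2.5) = -8.3125 < 0, so the root lies in [2, 2.5]
p(2.25) = 5.347656 > 0, so the root lies in [2.25, 2.5]
p(2.375) = -0.612061 < 0, so the root lies in [2.25, 2.375]
p(2.3125) = 2.5698 > 0, so the root lies in [2.3125, 2.375]

2.5698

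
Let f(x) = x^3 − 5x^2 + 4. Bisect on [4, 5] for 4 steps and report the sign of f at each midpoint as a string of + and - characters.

x = 4.5 gives f = -6.125, negative; keep [4.5, 5]
x = 4.75 gives f = -1.640625, negative; keep [4.75, 5]
x = 4.875 gives f = 1.029297, positive; keep [4.75, 4.875]
x = 4.8125 gives f = -0.3425, negative; keep [4.8125, 4.875]

--+-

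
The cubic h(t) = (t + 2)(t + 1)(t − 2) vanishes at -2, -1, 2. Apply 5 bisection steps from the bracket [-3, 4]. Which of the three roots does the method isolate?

2

t = 0.5 gives h = -5.625, negative; keep [0.5, 4]
t = 2.25 gives h = 3.453125, positive; keep [0.5, 2.25]
t = 1.375 gives h = -5.009766, negative; keep [1.375, 2.25]
t = 1.8125 gives h = -2.0105, negative; keep [1.8125, 2.25]
t = 2.03125 gives h = 0.3819, positive; keep [1.8125, 2.03125]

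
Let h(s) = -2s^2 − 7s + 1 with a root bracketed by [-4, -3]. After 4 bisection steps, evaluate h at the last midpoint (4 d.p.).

s = -3.5 gives h = 1, positive; keep [-4, -3.5]
s = -3.75 gives h = -0.875, negative; keep [-3.75, -3.5]
s = -3.625 gives h = 0.09375, positive; keep [-3.75, -3.625]
s = -3.6875 gives h = -0.3828, negative; keep [-3.6875, -3.625]

-0.3828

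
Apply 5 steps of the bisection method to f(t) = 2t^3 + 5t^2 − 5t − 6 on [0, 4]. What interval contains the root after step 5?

[1.25, 1.375]

m = 2, f(m) = 20 (+); new bracket [0, 2]
m = 1, f(m) = -4 (−); new bracket [1, 2]
m = 1.5, f(m) = 4.5 (+); new bracket [1, 1.5]
m = 1.25, f(m) = -0.5312 (−); new bracket [1.25, 1.5]
m = 1.375, f(m) = 1.7773 (+); new bracket [1.25, 1.375]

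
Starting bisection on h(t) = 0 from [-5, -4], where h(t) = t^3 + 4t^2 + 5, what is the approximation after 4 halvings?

-4.3125

h(-4.5) = -5.125 < 0, so the root lies in [-4.5, -4]
h(-4.25) = 0.484375 > 0, so the root lies in [-4.5, -4.25]
h(-4.375) = -2.177734 < 0, so the root lies in [-4.375, -4.25]
h(-4.3125) = -0.8118 < 0, so the root lies in [-4.3125, -4.25]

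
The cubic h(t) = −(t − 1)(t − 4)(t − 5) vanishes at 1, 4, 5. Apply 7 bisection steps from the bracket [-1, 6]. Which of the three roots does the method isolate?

1

midpoint 2.5: h = -5.625 < 0 → [-1, 2.5]
midpoint 0.75: h = 3.453125 > 0 → [0.75, 2.5]
midpoint 1.625: h = -5.009766 < 0 → [0.75, 1.625]
midpoint 1.1875: h = -2.0105 < 0 → [0.75, 1.1875]
midpoint 0.96875: h = 0.3819 > 0 → [0.96875, 1.1875]
midpoint 1.078125: h = -0.8953 < 0 → [0.96875, 1.078125]
midpoint 1.0234375: h = -0.2774 < 0 → [0.96875, 1.0234375]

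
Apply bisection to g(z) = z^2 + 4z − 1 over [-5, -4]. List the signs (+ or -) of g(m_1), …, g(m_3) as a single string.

++-

g(-4.5) = 1.25 > 0, so the root lies in [-4.5, -4]
g(-4.25) = 0.0625 > 0, so the root lies in [-4.25, -4]
g(-4.125) = -0.484375 < 0, so the root lies in [-4.25, -4.125]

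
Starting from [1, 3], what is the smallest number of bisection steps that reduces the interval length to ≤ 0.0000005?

Width after n steps is 2/2^n. Need 2^n ≥ 2/0.0000005 = 4000000.
2^21 = 2097152 < 4000000 ≤ 2^22 = 4194304, so n = 22.

22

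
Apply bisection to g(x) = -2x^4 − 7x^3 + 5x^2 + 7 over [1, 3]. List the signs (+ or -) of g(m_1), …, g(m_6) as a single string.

---+--

m = 2, g(m) = -61 (−); new bracket [1, 2]
m = 1.5, g(m) = -15.5 (−); new bracket [1, 1.5]
m = 1.25, g(m) = -3.742188 (−); new bracket [1, 1.25]
m = 1.125, g(m) = 0.1577 (+); new bracket [1.125, 1.25]
m = 1.1875, g(m) = -1.6482 (−); new bracket [1.125, 1.1875]
m = 1.15625, g(m) = -0.7108 (−); new bracket [1.125, 1.15625]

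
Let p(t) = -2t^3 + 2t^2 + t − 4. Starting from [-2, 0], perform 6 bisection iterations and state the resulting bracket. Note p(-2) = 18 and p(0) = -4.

[-1.125, -1.09375]

midpoint -1: p = -1 < 0 → [-2, -1]
midpoint -1.5: p = 5.75 > 0 → [-1.5, -1]
midpoint -1.25: p = 1.78125 > 0 → [-1.25, -1]
midpoint -1.125: p = 0.2539 > 0 → [-1.125, -1]
midpoint -1.0625: p = -0.4058 < 0 → [-1.125, -1.0625]
midpoint -1.09375: p = -0.0843 < 0 → [-1.125, -1.09375]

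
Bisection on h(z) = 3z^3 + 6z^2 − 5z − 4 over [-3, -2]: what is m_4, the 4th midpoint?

-2.4375

h(-2.5) = -0.875 < 0, so the root lies in [-2.5, -2]
h(-2.25) = 3.453125 > 0, so the root lies in [-2.5, -2.25]
h(-2.375) = 1.529297 > 0, so the root lies in [-2.5, -2.375]
h(-2.4375) = 0.3894 > 0, so the root lies in [-2.5, -2.4375]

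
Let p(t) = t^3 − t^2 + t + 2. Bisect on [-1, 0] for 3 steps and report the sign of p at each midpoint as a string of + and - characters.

++-

m = -0.5, p(m) = 1.125 (+); new bracket [-1, -0.5]
m = -0.75, p(m) = 0.265625 (+); new bracket [-1, -0.75]
m = -0.875, p(m) = -0.310547 (−); new bracket [-0.875, -0.75]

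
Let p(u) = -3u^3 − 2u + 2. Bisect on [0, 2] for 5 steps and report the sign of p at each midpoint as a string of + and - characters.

-+-+-

u = 1 gives p = -3, negative; keep [0, 1]
u = 0.5 gives p = 0.625, positive; keep [0.5, 1]
u = 0.75 gives p = -0.765625, negative; keep [0.5, 0.75]
u = 0.625 gives p = 0.0176, positive; keep [0.625, 0.75]
u = 0.6875 gives p = -0.3499, negative; keep [0.625, 0.6875]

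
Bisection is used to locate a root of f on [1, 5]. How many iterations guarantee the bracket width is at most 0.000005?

Width after n steps is 4/2^n. Need 2^n ≥ 4/0.000005 = 800000.
2^19 = 524288 < 800000 ≤ 2^20 = 1048576, so n = 20.

20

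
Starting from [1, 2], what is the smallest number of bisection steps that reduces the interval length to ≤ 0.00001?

Width after n steps is 1/2^n. Need 2^n ≥ 1/0.00001 = 100000.
2^16 = 65536 < 100000 ≤ 2^17 = 131072, so n = 17.

17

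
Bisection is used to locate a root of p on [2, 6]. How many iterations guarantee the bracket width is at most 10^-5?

19

Width after n steps is 4/2^n. Need 2^n ≥ 4/10^-5 = 400000.
2^18 = 262144 < 400000 ≤ 2^19 = 524288, so n = 19.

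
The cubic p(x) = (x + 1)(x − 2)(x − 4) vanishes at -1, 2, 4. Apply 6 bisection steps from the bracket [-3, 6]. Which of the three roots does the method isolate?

-1

p(1.5) = 3.125 > 0, so the root lies in [-3, 1.5]
p(-0.75) = 3.265625 > 0, so the root lies in [-3, -0.75]
p(-1.875) = -19.919922 < 0, so the root lies in [-1.875, -0.75]
p(-1.3125) = -5.4993 < 0, so the root lies in [-1.3125, -0.75]
p(-1.03125) = -0.4766 < 0, so the root lies in [-1.03125, -0.75]
p(-0.890625) = 1.5462 > 0, so the root lies in [-1.03125, -0.890625]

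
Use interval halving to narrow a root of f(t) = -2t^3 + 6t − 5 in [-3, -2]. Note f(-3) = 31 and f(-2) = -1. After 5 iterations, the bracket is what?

[-2.0625, -2.03125]

t = -2.5 gives f = 11.25, positive; keep [-2.5, -2]
t = -2.25 gives f = 4.28125, positive; keep [-2.25, -2]
t = -2.125 gives f = 1.441406, positive; keep [-2.125, -2]
t = -2.0625 gives f = 0.1724, positive; keep [-2.0625, -2]
t = -2.03125 gives f = -0.4257, negative; keep [-2.0625, -2.03125]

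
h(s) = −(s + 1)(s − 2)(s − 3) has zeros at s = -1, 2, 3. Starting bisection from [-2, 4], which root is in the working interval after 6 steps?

midpoint 1: h = -4 < 0 → [-2, 1]
midpoint -0.5: h = -4.375 < 0 → [-2, -0.5]
midpoint -1.25: h = 3.453125 > 0 → [-1.25, -0.5]
midpoint -0.875: h = -1.3926 < 0 → [-1.25, -0.875]
midpoint -1.0625: h = 0.7776 > 0 → [-1.0625, -0.875]
midpoint -0.96875: h = -0.3682 < 0 → [-1.0625, -0.96875]

-1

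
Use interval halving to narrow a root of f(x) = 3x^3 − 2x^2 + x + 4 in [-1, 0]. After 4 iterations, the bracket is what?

[-0.875, -0.8125]

x = -0.5 gives f = 2.625, positive; keep [-1, -0.5]
x = -0.75 gives f = 0.859375, positive; keep [-1, -0.75]
x = -0.875 gives f = -0.416016, negative; keep [-0.875, -0.75]
x = -0.8125 gives f = 0.2581, positive; keep [-0.875, -0.8125]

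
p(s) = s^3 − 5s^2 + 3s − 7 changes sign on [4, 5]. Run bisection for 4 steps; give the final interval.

[4.625, 4.6875]

midpoint 4.5: p = -3.625 < 0 → [4.5, 5]
midpoint 4.75: p = 1.609375 > 0 → [4.5, 4.75]
midpoint 4.625: p = -1.146484 < 0 → [4.625, 4.75]
midpoint 4.6875: p = 0.196 > 0 → [4.625, 4.6875]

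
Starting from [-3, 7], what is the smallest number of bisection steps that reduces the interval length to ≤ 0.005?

Width after n steps is 10/2^n. Need 2^n ≥ 10/0.005 = 2000.
2^10 = 1024 < 2000 ≤ 2^11 = 2048, so n = 11.

11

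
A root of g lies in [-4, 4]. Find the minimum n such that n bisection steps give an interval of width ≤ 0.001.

Width after n steps is 8/2^n. Need 2^n ≥ 8/0.001 = 8000.
2^12 = 4096 < 8000 ≤ 2^13 = 8192, so n = 13.

13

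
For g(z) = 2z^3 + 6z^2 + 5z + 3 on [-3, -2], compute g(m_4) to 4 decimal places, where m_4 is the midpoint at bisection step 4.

-0.1616

z = -2.5 gives g = -3.25, negative; keep [-2.5, -2]
z = -2.25 gives g = -0.65625, negative; keep [-2.25, -2]
z = -2.125 gives g = 0.277344, positive; keep [-2.25, -2.125]
z = -2.1875 gives g = -0.1616, negative; keep [-2.1875, -2.125]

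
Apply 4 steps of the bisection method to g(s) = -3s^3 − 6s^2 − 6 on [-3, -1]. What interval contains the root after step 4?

midpoint -2: g = -6 < 0 → [-3, -2]
midpoint -2.5: g = 3.375 > 0 → [-2.5, -2]
midpoint -2.25: g = -2.203125 < 0 → [-2.5, -2.25]
midpoint -2.375: g = 0.3457 > 0 → [-2.375, -2.25]

[-2.375, -2.25]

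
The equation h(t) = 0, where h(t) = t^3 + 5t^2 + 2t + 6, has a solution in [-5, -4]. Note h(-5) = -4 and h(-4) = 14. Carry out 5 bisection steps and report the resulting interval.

[-4.84375, -4.8125]

h(-4.5) = 7.125 > 0, so the root lies in [-5, -4.5]
h(-4.75) = 2.140625 > 0, so the root lies in [-5, -4.75]
h(-4.875) = -0.779297 < 0, so the root lies in [-4.875, -4.75]
h(-4.8125) = 0.7175 > 0, so the root lies in [-4.875, -4.8125]
h(-4.84375) = -0.0216 < 0, so the root lies in [-4.84375, -4.8125]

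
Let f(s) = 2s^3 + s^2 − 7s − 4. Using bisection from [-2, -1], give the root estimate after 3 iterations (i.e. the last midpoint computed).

f(-1.5) = 2 > 0, so the root lies in [-2, -1.5]
f(-1.75) = 0.59375 > 0, so the root lies in [-2, -1.75]
f(-1.875) = -0.542969 < 0, so the root lies in [-1.875, -1.75]

-1.875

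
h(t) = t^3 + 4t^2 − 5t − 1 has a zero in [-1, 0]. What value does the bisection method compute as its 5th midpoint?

-0.15625

midpoint -0.5: h = 2.375 > 0 → [-0.5, 0]
midpoint -0.25: h = 0.484375 > 0 → [-0.25, 0]
midpoint -0.125: h = -0.314453 < 0 → [-0.25, -0.125]
midpoint -0.1875: h = 0.0715 > 0 → [-0.1875, -0.125]
midpoint -0.15625: h = -0.1249 < 0 → [-0.1875, -0.15625]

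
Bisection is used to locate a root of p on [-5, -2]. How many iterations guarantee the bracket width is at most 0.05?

6

Width after n steps is 3/2^n. Need 2^n ≥ 3/0.05 = 60.
2^5 = 32 < 60 ≤ 2^6 = 64, so n = 6.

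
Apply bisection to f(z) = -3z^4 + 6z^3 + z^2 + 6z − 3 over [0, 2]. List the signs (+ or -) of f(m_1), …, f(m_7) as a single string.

++--+-+

f(1) = 7 > 0, so the root lies in [0, 1]
f(0.5) = 0.8125 > 0, so the root lies in [0, 0.5]
f(0.25) = -1.355469 < 0, so the root lies in [0.25, 0.5]
f(0.375) = -0.3523 < 0, so the root lies in [0.375, 0.5]
f(0.4375) = 0.2089 > 0, so the root lies in [0.375, 0.4375]
f(0.40625) = -0.0769 < 0, so the root lies in [0.40625, 0.4375]
f(0.421875) = 0.0647 > 0, so the root lies in [0.40625, 0.421875]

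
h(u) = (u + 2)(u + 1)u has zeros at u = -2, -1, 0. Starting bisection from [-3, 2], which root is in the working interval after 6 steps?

m = -0.5, h(m) = -0.375 (−); new bracket [-0.5, 2]
m = 0.75, h(m) = 3.609375 (+); new bracket [-0.5, 0.75]
m = 0.125, h(m) = 0.298828 (+); new bracket [-0.5, 0.125]
m = -0.1875, h(m) = -0.2761 (−); new bracket [-0.1875, 0.125]
m = -0.03125, h(m) = -0.0596 (−); new bracket [-0.03125, 0.125]
m = 0.046875, h(m) = 0.1004 (+); new bracket [-0.03125, 0.046875]

0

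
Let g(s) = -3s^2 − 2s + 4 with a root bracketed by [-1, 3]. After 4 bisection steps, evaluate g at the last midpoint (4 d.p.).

0.8125

midpoint 1: g = -1 < 0 → [-1, 1]
midpoint 0: g = 4 > 0 → [0, 1]
midpoint 0.5: g = 2.25 > 0 → [0.5, 1]
midpoint 0.75: g = 0.8125 > 0 → [0.75, 1]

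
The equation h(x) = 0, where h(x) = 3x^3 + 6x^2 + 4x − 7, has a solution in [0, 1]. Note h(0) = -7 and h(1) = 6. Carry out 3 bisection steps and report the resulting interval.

x = 0.5 gives h = -3.125, negative; keep [0.5, 1]
x = 0.75 gives h = 0.640625, positive; keep [0.5, 0.75]
x = 0.625 gives h = -1.423828, negative; keep [0.625, 0.75]

[0.625, 0.75]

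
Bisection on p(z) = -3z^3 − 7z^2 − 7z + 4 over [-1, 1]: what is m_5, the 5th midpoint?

0.4375

midpoint 0: p = 4 > 0 → [0, 1]
midpoint 0.5: p = -1.625 < 0 → [0, 0.5]
midpoint 0.25: p = 1.765625 > 0 → [0.25, 0.5]
midpoint 0.375: p = 0.2324 > 0 → [0.375, 0.5]
midpoint 0.4375: p = -0.6536 < 0 → [0.375, 0.4375]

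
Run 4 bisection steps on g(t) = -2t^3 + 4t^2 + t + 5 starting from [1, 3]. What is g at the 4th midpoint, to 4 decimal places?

-0.9883

t = 2 gives g = 7, positive; keep [2, 3]
t = 2.5 gives g = 1.25, positive; keep [2.5, 3]
t = 2.75 gives g = -3.59375, negative; keep [2.5, 2.75]
t = 2.625 gives g = -0.9883, negative; keep [2.5, 2.625]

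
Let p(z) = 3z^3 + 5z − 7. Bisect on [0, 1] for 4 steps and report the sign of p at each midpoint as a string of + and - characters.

z = 0.5 gives p = -4.125, negative; keep [0.5, 1]
z = 0.75 gives p = -1.984375, negative; keep [0.75, 1]
z = 0.875 gives p = -0.615234, negative; keep [0.875, 1]
z = 0.9375 gives p = 0.1594, positive; keep [0.875, 0.9375]

---+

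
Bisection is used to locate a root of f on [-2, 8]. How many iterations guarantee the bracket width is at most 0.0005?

15

Width after n steps is 10/2^n. Need 2^n ≥ 10/0.0005 = 20000.
2^14 = 16384 < 20000 ≤ 2^15 = 32768, so n = 15.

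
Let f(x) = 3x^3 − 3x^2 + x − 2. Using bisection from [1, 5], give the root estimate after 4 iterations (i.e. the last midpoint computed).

1.25

f(3) = 55 > 0, so the root lies in [1, 3]
f(2) = 12 > 0, so the root lies in [1, 2]
f(1.5) = 2.875 > 0, so the root lies in [1, 1.5]
f(1.25) = 0.4219 > 0, so the root lies in [1, 1.25]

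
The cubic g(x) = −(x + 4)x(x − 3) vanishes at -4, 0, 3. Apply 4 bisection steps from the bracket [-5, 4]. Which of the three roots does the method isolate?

-4

midpoint -0.5: g = -6.125 < 0 → [-5, -0.5]
midpoint -2.75: g = -19.765625 < 0 → [-5, -2.75]
midpoint -3.875: g = -3.330078 < 0 → [-5, -3.875]
midpoint -4.4375: g = 14.4392 > 0 → [-4.4375, -3.875]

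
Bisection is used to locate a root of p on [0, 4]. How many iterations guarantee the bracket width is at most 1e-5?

Width after n steps is 4/2^n. Need 2^n ≥ 4/1e-5 = 400000.
2^18 = 262144 < 400000 ≤ 2^19 = 524288, so n = 19.

19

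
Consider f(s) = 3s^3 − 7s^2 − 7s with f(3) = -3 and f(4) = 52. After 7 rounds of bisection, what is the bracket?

[3.0859375, 3.09375]

f(3.5) = 18.375 > 0, so the root lies in [3, 3.5]
f(3.25) = 6.296875 > 0, so the root lies in [3, 3.25]
f(3.125) = 1.318359 > 0, so the root lies in [3, 3.125]
f(3.0625) = -0.9211 < 0, so the root lies in [3.0625, 3.125]
f(3.09375) = 0.1783 > 0, so the root lies in [3.0625, 3.09375]
f(3.078125) = -0.3765 < 0, so the root lies in [3.078125, 3.09375]
f(3.0859375) = -0.1004 < 0, so the root lies in [3.0859375, 3.09375]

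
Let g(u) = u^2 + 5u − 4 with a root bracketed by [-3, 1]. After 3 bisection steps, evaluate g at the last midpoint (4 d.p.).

-1.2500

u = -1 gives g = -8, negative; keep [-1, 1]
u = 0 gives g = -4, negative; keep [0, 1]
u = 0.5 gives g = -1.25, negative; keep [0.5, 1]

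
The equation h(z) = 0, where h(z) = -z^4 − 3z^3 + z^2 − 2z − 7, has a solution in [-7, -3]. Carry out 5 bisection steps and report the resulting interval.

[-3.375, -3.25]

z = -5 gives h = -222, negative; keep [-5, -3]
z = -4 gives h = -47, negative; keep [-4, -3]
z = -3.5 gives h = -9.1875, negative; keep [-3.5, -3]
z = -3.25 gives h = 1.4805, positive; keep [-3.5, -3.25]
z = -3.375 gives h = -3.2756, negative; keep [-3.375, -3.25]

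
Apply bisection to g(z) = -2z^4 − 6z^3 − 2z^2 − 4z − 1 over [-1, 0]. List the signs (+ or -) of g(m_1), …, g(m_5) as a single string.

z = -0.5 gives g = 1.125, positive; keep [-0.5, 0]
z = -0.25 gives g = -0.039062, negative; keep [-0.5, -0.25]
z = -0.375 gives g = 0.495605, positive; keep [-0.375, -0.25]
z = -0.3125 gives g = 0.2187, positive; keep [-0.3125, -0.25]
z = -0.28125 gives g = 0.0878, positive; keep [-0.28125, -0.25]

+-+++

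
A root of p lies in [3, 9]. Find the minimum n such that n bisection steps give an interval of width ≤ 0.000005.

21

Width after n steps is 6/2^n. Need 2^n ≥ 6/0.000005 = 1200000.
2^20 = 1048576 < 1200000 ≤ 2^21 = 2097152, so n = 21.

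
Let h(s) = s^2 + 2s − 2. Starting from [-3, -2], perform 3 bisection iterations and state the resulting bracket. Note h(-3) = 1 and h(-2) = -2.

[-2.75, -2.625]

m = -2.5, h(m) = -0.75 (−); new bracket [-3, -2.5]
m = -2.75, h(m) = 0.0625 (+); new bracket [-2.75, -2.5]
m = -2.625, h(m) = -0.359375 (−); new bracket [-2.75, -2.625]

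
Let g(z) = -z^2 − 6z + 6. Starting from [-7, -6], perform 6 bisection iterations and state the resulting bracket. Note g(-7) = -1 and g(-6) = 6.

z = -6.5 gives g = 2.75, positive; keep [-7, -6.5]
z = -6.75 gives g = 0.9375, positive; keep [-7, -6.75]
z = -6.875 gives g = -0.015625, negative; keep [-6.875, -6.75]
z = -6.8125 gives g = 0.4648, positive; keep [-6.875, -6.8125]
z = -6.84375 gives g = 0.2256, positive; keep [-6.875, -6.84375]
z = -6.859375 gives g = 0.1052, positive; keep [-6.875, -6.859375]

[-6.875, -6.859375]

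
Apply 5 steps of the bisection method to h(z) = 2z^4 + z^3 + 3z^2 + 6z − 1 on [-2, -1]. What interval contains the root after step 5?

h(-1.5) = 3.5 > 0, so the root lies in [-1.5, -1]
h(-1.25) = -0.882812 < 0, so the root lies in [-1.5, -1.25]
h(-1.375) = 0.971191 > 0, so the root lies in [-1.375, -1.25]
h(-1.3125) = -0.0329 < 0, so the root lies in [-1.375, -1.3125]
h(-1.34375) = 0.449 > 0, so the root lies in [-1.34375, -1.3125]

[-1.34375, -1.3125]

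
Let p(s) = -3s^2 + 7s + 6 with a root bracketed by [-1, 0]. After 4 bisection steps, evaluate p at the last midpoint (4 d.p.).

midpoint -0.5: p = 1.75 > 0 → [-1, -0.5]
midpoint -0.75: p = -0.9375 < 0 → [-0.75, -0.5]
midpoint -0.625: p = 0.453125 > 0 → [-0.75, -0.625]
midpoint -0.6875: p = -0.2305 < 0 → [-0.6875, -0.625]

-0.2305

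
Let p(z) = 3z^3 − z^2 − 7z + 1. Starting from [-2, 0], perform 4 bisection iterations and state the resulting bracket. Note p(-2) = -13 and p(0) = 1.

p(-1) = 4 > 0, so the root lies in [-2, -1]
p(-1.5) = -0.875 < 0, so the root lies in [-1.5, -1]
p(-1.25) = 2.328125 > 0, so the root lies in [-1.5, -1.25]
p(-1.375) = 0.9355 > 0, so the root lies in [-1.5, -1.375]

[-1.5, -1.375]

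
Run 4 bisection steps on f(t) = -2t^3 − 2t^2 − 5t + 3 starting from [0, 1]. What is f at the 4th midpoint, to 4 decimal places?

0.2622

midpoint 0.5: f = -0.25 < 0 → [0, 0.5]
midpoint 0.25: f = 1.59375 > 0 → [0.25, 0.5]
midpoint 0.375: f = 0.738281 > 0 → [0.375, 0.5]
midpoint 0.4375: f = 0.2622 > 0 → [0.4375, 0.5]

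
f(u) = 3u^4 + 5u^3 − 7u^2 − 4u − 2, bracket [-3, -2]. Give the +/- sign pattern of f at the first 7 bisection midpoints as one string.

+---+++

midpoint -2.5: f = 3.3125 > 0 → [-2.5, -2]
midpoint -2.25: f = -8.503906 < 0 → [-2.5, -2.25]
midpoint -2.375: f = -3.516846 < 0 → [-2.5, -2.375]
midpoint -2.4375: f = -0.3498 < 0 → [-2.5, -2.4375]
midpoint -2.46875: f = 1.4172 > 0 → [-2.46875, -2.4375]
midpoint -2.453125: f = 0.5179 > 0 → [-2.453125, -2.4375]
midpoint -2.4453125: f = 0.0802 > 0 → [-2.4453125, -2.4375]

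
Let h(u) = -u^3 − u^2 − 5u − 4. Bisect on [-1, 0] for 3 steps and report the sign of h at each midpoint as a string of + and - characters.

m = -0.5, h(m) = -1.625 (−); new bracket [-1, -0.5]
m = -0.75, h(m) = -0.390625 (−); new bracket [-1, -0.75]
m = -0.875, h(m) = 0.279297 (+); new bracket [-0.875, -0.75]

--+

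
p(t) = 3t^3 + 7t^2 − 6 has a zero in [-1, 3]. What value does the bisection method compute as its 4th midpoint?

p(1) = 4 > 0, so the root lies in [-1, 1]
p(0) = -6 < 0, so the root lies in [0, 1]
p(0.5) = -3.875 < 0, so the root lies in [0.5, 1]
p(0.75) = -0.7969 < 0, so the root lies in [0.75, 1]

0.75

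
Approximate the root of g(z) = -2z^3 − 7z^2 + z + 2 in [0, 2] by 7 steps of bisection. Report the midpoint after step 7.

midpoint 1: g = -6 < 0 → [0, 1]
midpoint 0.5: g = 0.5 > 0 → [0.5, 1]
midpoint 0.75: g = -2.03125 < 0 → [0.5, 0.75]
midpoint 0.625: g = -0.5977 < 0 → [0.5, 0.625]
midpoint 0.5625: g = -0.0083 < 0 → [0.5, 0.5625]
midpoint 0.53125: g = 0.2558 > 0 → [0.53125, 0.5625]
midpoint 0.546875: g = 0.1263 > 0 → [0.546875, 0.5625]

0.546875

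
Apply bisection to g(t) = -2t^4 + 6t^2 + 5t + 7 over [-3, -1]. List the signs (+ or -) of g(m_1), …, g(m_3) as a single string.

t = -2 gives g = -11, negative; keep [-2, -1]
t = -1.5 gives g = 2.875, positive; keep [-2, -1.5]
t = -1.75 gives g = -2.132812, negative; keep [-1.75, -1.5]

-+-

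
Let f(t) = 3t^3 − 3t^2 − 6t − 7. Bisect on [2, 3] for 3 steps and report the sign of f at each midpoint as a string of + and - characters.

midpoint 2.5: f = 6.125 > 0 → [2, 2.5]
midpoint 2.25: f = -1.515625 < 0 → [2.25, 2.5]
midpoint 2.375: f = 2.017578 > 0 → [2.25, 2.375]

+-+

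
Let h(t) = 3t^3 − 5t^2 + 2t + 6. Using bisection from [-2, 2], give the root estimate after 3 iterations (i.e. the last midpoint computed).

t = 0 gives h = 6, positive; keep [-2, 0]
t = -1 gives h = -4, negative; keep [-1, 0]
t = -0.5 gives h = 3.375, positive; keep [-1, -0.5]

-0.5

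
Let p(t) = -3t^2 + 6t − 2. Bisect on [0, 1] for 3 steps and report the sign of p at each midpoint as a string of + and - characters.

t = 0.5 gives p = 0.25, positive; keep [0, 0.5]
t = 0.25 gives p = -0.6875, negative; keep [0.25, 0.5]
t = 0.375 gives p = -0.171875, negative; keep [0.375, 0.5]

+--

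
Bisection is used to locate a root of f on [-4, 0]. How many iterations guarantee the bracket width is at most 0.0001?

Width after n steps is 4/2^n. Need 2^n ≥ 4/0.0001 = 40000.
2^15 = 32768 < 40000 ≤ 2^16 = 65536, so n = 16.

16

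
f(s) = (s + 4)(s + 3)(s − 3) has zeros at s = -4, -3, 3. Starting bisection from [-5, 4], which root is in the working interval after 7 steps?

3

midpoint -0.5: f = -30.625 < 0 → [-0.5, 4]
midpoint 1.75: f = -34.140625 < 0 → [1.75, 4]
midpoint 2.875: f = -5.048828 < 0 → [2.875, 4]
midpoint 3.4375: f = 20.947 > 0 → [2.875, 3.4375]
midpoint 3.15625: f = 6.8837 > 0 → [2.875, 3.15625]
midpoint 3.015625: f = 0.6594 > 0 → [2.875, 3.015625]
midpoint 2.9453125: f = -2.2582 < 0 → [2.9453125, 3.015625]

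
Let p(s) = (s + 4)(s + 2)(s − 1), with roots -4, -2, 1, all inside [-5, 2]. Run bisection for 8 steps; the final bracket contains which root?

midpoint -1.5: p = -3.125 < 0 → [-1.5, 2]
midpoint 0.25: p = -7.171875 < 0 → [0.25, 2]
midpoint 1.125: p = 2.001953 > 0 → [0.25, 1.125]
midpoint 0.6875: p = -3.9368 < 0 → [0.6875, 1.125]
midpoint 0.90625: p = -1.3368 < 0 → [0.90625, 1.125]
midpoint 1.015625: p = 0.2363 > 0 → [0.90625, 1.015625]
midpoint 0.9609375: p = -0.5738 < 0 → [0.9609375, 1.015625]
midpoint 0.98828125: p = -0.1747 < 0 → [0.98828125, 1.015625]

1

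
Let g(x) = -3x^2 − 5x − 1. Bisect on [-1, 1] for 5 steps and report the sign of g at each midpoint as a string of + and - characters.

g(0) = -1 < 0, so the root lies in [-1, 0]
g(-0.5) = 0.75 > 0, so the root lies in [-0.5, 0]
g(-0.25) = 0.0625 > 0, so the root lies in [-0.25, 0]
g(-0.125) = -0.4219 < 0, so the root lies in [-0.25, -0.125]
g(-0.1875) = -0.168 < 0, so the root lies in [-0.25, -0.1875]

-++--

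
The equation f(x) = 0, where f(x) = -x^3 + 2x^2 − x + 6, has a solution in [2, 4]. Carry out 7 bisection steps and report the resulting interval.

[2.53125, 2.546875]

f(3) = -6 < 0, so the root lies in [2, 3]
f(2.5) = 0.375 > 0, so the root lies in [2.5, 3]
f(2.75) = -2.421875 < 0, so the root lies in [2.5, 2.75]
f(2.625) = -0.9316 < 0, so the root lies in [2.5, 2.625]
f(2.5625) = -0.2561 < 0, so the root lies in [2.5, 2.5625]
f(2.53125) = 0.0649 > 0, so the root lies in [2.53125, 2.5625]
f(2.546875) = -0.0942 < 0, so the root lies in [2.53125, 2.546875]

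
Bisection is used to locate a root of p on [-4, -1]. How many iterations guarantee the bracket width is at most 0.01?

9

Width after n steps is 3/2^n. Need 2^n ≥ 3/0.01 = 300.
2^8 = 256 < 300 ≤ 2^9 = 512, so n = 9.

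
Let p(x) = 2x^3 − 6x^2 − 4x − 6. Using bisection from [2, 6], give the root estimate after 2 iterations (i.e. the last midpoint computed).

x = 4 gives p = 10, positive; keep [2, 4]
x = 3 gives p = -18, negative; keep [3, 4]

3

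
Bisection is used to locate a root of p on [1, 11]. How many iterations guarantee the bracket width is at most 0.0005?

15

Width after n steps is 10/2^n. Need 2^n ≥ 10/0.0005 = 20000.
2^14 = 16384 < 20000 ≤ 2^15 = 32768, so n = 15.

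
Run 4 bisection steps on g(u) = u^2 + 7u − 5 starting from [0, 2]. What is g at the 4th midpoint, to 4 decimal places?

midpoint 1: g = 3 > 0 → [0, 1]
midpoint 0.5: g = -1.25 < 0 → [0.5, 1]
midpoint 0.75: g = 0.8125 > 0 → [0.5, 0.75]
midpoint 0.625: g = -0.2344 < 0 → [0.625, 0.75]

-0.2344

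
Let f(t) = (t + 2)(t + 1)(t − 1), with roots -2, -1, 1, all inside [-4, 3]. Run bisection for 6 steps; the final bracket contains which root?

f(-0.5) = -1.125 < 0, so the root lies in [-0.5, 3]
f(1.25) = 1.828125 > 0, so the root lies in [-0.5, 1.25]
f(0.375) = -2.041016 < 0, so the root lies in [0.375, 1.25]
f(0.8125) = -0.9558 < 0, so the root lies in [0.8125, 1.25]
f(1.03125) = 0.1924 > 0, so the root lies in [0.8125, 1.03125]
f(0.921875) = -0.4387 < 0, so the root lies in [0.921875, 1.03125]

1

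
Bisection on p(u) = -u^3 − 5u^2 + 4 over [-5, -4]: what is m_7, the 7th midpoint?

midpoint -4.5: p = -6.125 < 0 → [-5, -4.5]
midpoint -4.75: p = -1.640625 < 0 → [-5, -4.75]
midpoint -4.875: p = 1.029297 > 0 → [-4.875, -4.75]
midpoint -4.8125: p = -0.3425 < 0 → [-4.875, -4.8125]
midpoint -4.84375: p = 0.3341 > 0 → [-4.84375, -4.8125]
midpoint -4.828125: p = -0.0065 < 0 → [-4.84375, -4.828125]
midpoint -4.8359375: p = 0.1632 > 0 → [-4.8359375, -4.828125]

-4.8359375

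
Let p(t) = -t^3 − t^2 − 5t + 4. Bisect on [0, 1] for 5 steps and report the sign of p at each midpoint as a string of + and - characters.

m = 0.5, p(m) = 1.125 (+); new bracket [0.5, 1]
m = 0.75, p(m) = -0.734375 (−); new bracket [0.5, 0.75]
m = 0.625, p(m) = 0.240234 (+); new bracket [0.625, 0.75]
m = 0.6875, p(m) = -0.2351 (−); new bracket [0.625, 0.6875]
m = 0.65625, p(m) = 0.0055 (+); new bracket [0.65625, 0.6875]

+-+-+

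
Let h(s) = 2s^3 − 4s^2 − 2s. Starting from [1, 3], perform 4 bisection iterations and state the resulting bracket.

[2.375, 2.5]

h(2) = -4 < 0, so the root lies in [2, 3]
h(2.5) = 1.25 > 0, so the root lies in [2, 2.5]
h(2.25) = -1.96875 < 0, so the root lies in [2.25, 2.5]
h(2.375) = -0.5195 < 0, so the root lies in [2.375, 2.5]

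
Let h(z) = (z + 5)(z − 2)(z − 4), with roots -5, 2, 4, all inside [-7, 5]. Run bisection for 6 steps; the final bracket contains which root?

-5

m = -1, h(m) = 60 (+); new bracket [-7, -1]
m = -4, h(m) = 48 (+); new bracket [-7, -4]
m = -5.5, h(m) = -35.625 (−); new bracket [-5.5, -4]
m = -4.75, h(m) = 14.7656 (+); new bracket [-5.5, -4.75]
m = -5.125, h(m) = -8.127 (−); new bracket [-5.125, -4.75]
m = -4.9375, h(m) = 3.8752 (+); new bracket [-5.125, -4.9375]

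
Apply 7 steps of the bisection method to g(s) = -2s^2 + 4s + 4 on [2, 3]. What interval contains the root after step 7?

[2.7265625, 2.734375]

g(2.5) = 1.5 > 0, so the root lies in [2.5, 3]
g(2.75) = -0.125 < 0, so the root lies in [2.5, 2.75]
g(2.625) = 0.71875 > 0, so the root lies in [2.625, 2.75]
g(2.6875) = 0.3047 > 0, so the root lies in [2.6875, 2.75]
g(2.71875) = 0.0918 > 0, so the root lies in [2.71875, 2.75]
g(2.734375) = -0.0161 < 0, so the root lies in [2.71875, 2.734375]
g(2.7265625) = 0.038 > 0, so the root lies in [2.7265625, 2.734375]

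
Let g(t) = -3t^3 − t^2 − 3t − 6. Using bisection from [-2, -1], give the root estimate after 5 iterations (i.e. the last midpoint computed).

m = -1.5, g(m) = 6.375 (+); new bracket [-1.5, -1]
m = -1.25, g(m) = 2.046875 (+); new bracket [-1.25, -1]
m = -1.125, g(m) = 0.380859 (+); new bracket [-1.125, -1]
m = -1.0625, g(m) = -0.343 (−); new bracket [-1.125, -1.0625]
m = -1.09375, g(m) = 0.0103 (+); new bracket [-1.09375, -1.0625]

-1.09375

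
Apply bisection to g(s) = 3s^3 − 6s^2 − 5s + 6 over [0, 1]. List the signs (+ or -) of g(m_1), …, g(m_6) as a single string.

m = 0.5, g(m) = 2.375 (+); new bracket [0.5, 1]
m = 0.75, g(m) = 0.140625 (+); new bracket [0.75, 1]
m = 0.875, g(m) = -0.958984 (−); new bracket [0.75, 0.875]
m = 0.8125, g(m) = -0.4143 (−); new bracket [0.75, 0.8125]
m = 0.78125, g(m) = -0.1378 (−); new bracket [0.75, 0.78125]
m = 0.765625, g(m) = 0.0012 (+); new bracket [0.765625, 0.78125]

++---+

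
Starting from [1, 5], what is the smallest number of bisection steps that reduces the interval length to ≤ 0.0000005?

23

Width after n steps is 4/2^n. Need 2^n ≥ 4/0.0000005 = 8000000.
2^22 = 4194304 < 8000000 ≤ 2^23 = 8388608, so n = 23.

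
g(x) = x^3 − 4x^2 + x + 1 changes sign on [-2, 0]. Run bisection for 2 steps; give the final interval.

x = -1 gives g = -5, negative; keep [-1, 0]
x = -0.5 gives g = -0.625, negative; keep [-0.5, 0]

[-0.5, 0]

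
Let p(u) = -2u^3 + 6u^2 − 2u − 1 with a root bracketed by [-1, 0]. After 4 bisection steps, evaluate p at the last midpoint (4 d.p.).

u = -0.5 gives p = 1.75, positive; keep [-0.5, 0]
u = -0.25 gives p = -0.09375, negative; keep [-0.5, -0.25]
u = -0.375 gives p = 0.699219, positive; keep [-0.375, -0.25]
u = -0.3125 gives p = 0.272, positive; keep [-0.3125, -0.25]

0.2720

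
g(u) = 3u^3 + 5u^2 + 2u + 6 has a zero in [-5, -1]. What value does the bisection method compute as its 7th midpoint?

-1.90625

midpoint -3: g = -36 < 0 → [-3, -1]
midpoint -2: g = -2 < 0 → [-2, -1]
midpoint -1.5: g = 4.125 > 0 → [-2, -1.5]
midpoint -1.75: g = 1.7344 > 0 → [-2, -1.75]
midpoint -1.875: g = 0.0527 > 0 → [-2, -1.875]
midpoint -1.9375: g = -0.925 < 0 → [-1.9375, -1.875]
midpoint -1.90625: g = -0.4243 < 0 → [-1.90625, -1.875]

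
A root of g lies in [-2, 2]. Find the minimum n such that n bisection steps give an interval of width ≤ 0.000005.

20

Width after n steps is 4/2^n. Need 2^n ≥ 4/0.000005 = 800000.
2^19 = 524288 < 800000 ≤ 2^20 = 1048576, so n = 20.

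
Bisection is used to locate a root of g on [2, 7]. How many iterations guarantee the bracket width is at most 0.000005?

Width after n steps is 5/2^n. Need 2^n ≥ 5/0.000005 = 1000000.
2^19 = 524288 < 1000000 ≤ 2^20 = 1048576, so n = 20.

20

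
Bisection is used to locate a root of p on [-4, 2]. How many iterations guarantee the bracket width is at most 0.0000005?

24

Width after n steps is 6/2^n. Need 2^n ≥ 6/0.0000005 = 12000000.
2^23 = 8388608 < 12000000 ≤ 2^24 = 16777216, so n = 24.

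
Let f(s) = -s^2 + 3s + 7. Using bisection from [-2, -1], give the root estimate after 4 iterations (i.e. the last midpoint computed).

-1.5625

midpoint -1.5: f = 0.25 > 0 → [-2, -1.5]
midpoint -1.75: f = -1.3125 < 0 → [-1.75, -1.5]
midpoint -1.625: f = -0.515625 < 0 → [-1.625, -1.5]
midpoint -1.5625: f = -0.1289 < 0 → [-1.5625, -1.5]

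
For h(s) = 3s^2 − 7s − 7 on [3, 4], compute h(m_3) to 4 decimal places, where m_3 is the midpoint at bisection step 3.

h(3.5) = 5.25 > 0, so the root lies in [3, 3.5]
h(3.25) = 1.9375 > 0, so the root lies in [3, 3.25]
h(3.125) = 0.421875 > 0, so the root lies in [3, 3.125]

0.4219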